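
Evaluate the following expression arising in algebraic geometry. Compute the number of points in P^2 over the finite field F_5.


P^2(F_5) has (q^(n+1) - 1)/(q - 1) points.
= 5^2 + 5^1 + 5^0
= 25 + 5 + 1
= 31

31


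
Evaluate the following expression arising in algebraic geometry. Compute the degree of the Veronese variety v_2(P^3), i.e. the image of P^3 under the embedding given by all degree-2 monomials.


The Veronese variety v_2(P^3) has degree d^r.
d^r = 2^3 = 8

8


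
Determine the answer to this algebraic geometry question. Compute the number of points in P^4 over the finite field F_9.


P^4(F_9) has (q^(n+1) - 1)/(q - 1) points.
= 9^4 + 9^3 + 9^2 + 9^1 + 9^0
= 6561 + 729 + 81 + 9 + 1
= 7381

7381


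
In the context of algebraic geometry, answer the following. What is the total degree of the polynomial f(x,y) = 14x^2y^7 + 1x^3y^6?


Examine each term for its total degree (sum of exponents).
  Term '14x^2y^7' has total degree 2+7 = 9.
  Term '1x^3y^6' has total degree 3+6 = 9.
The maximum total degree among all terms is 9.

9


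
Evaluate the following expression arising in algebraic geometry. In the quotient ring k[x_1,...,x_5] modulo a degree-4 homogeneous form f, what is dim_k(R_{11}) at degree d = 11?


For R = k[x_1,...,x_n]/(f) with f homogeneous of degree e:
The Hilbert series is (1 - t^e)/(1 - t)^n.
So h(d) = C(d+n-1, n-1) - C(d-e+n-1, n-1) for d >= e.
With n=5, e=4, d=11:
C(11+5-1, 5-1) = C(15, 4) = 1365
C(11-4+5-1, 5-1) = C(11, 4) = 330
h(11) = 1365 - 330 = 1035

1035


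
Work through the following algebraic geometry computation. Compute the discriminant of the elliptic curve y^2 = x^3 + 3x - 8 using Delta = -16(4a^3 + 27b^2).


Compute each component:
4a^3 = 4*3^3 = 4*27 = 108
27b^2 = 27*(-8)^2 = 27*64 = 1728
4a^3 + 27b^2 = 108 + 1728 = 1836
Delta = -16*1836 = -29376

-29376


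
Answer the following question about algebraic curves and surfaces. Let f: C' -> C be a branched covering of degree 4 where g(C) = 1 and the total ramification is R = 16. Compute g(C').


Riemann-Hurwitz formula: 2g' - 2 = d(2g - 2) + R
Given: d = 4, g = 1, R = 16
2g' - 2 = 4*(2*1 - 2) + 16
2g' - 2 = 4*0 + 16
2g' - 2 = 0 + 16 = 16
2g' = 18
g' = 9

9


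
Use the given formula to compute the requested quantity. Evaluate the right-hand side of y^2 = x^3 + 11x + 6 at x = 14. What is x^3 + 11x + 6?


Compute x^3 + 11x + 6 at x = 14:
x^3 = 14^3 = 2744
11*x = 11*14 = 154
Sum: 2744 + 154 + 6 = 2904

2904


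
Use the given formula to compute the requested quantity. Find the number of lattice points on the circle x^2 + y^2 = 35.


Systematically check integer values of x where x^2 <= 35.
For each valid x, check if 35 - x^2 is a perfect square.
Total integer solutions found: 0

0


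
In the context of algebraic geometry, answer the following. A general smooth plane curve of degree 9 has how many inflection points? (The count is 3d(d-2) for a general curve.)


For a general smooth plane curve C of degree d, the inflection points are
the intersection of C with its Hessian curve, which has degree 3(d-2).
By Bezout, the total intersection number is d * 3(d-2) = 9 * 21 = 189.
For a general curve every flex is ordinary, so each contributes
multiplicity 1 to C·Hess(C), and the number of distinct inflection
points is 3d(d-2).
Inflection points = 3*9*(9-2) = 3*9*7 = 189

189


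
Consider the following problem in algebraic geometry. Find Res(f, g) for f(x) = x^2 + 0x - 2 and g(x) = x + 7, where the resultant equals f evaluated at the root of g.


For Res(f, x - c), we evaluate f at x = c.
f(-7) = (-7)^2 + 0*(-7) - 2
= 49 + 0 - 2
= 49 - 2 = 47
Res(f, g) = 47

47


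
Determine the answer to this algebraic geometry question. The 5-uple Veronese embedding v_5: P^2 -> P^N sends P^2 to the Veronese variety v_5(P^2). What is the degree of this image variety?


The Veronese variety v_5(P^2) has degree d^r.
d^r = 5^2 = 25

25


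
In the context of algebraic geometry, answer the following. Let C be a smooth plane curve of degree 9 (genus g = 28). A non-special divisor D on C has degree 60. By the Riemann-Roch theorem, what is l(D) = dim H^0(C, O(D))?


First, compute the genus of a smooth plane curve of degree 9:
g = (d-1)(d-2)/2 = (9-1)(9-2)/2 = 28
For a non-special divisor D (i.e., h^1(D) = 0), Riemann-Roch gives:
l(D) = deg(D) - g + 1
Since deg(D) = 60 >= 2g - 1 = 55, D is non-special.
l(D) = 60 - 28 + 1 = 33

33


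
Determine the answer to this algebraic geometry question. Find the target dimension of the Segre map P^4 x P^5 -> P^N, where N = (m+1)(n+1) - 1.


The Segre embedding maps P^m x P^n into P^N via
all products of coordinates from each factor.
N = (m+1)(n+1) - 1
N = (4+1)(5+1) - 1
N = 5*6 - 1
N = 30 - 1 = 29

29


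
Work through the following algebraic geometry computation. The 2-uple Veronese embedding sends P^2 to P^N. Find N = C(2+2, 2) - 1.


The Veronese embedding v_d: P^n -> P^N maps each point to all
degree-d monomials in n+1 homogeneous coordinates.
N = C(n+d, d) - 1
N = C(2+2, 2) - 1
N = C(4, 2) - 1
C(4, 2) = 6
N = 6 - 1 = 5

5


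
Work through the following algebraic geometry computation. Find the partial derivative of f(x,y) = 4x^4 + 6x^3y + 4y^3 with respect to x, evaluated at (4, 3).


df/dx = 4*4*x^3 + 3*6*x^2*y
At (4,3): 4*4*4^3 + 3*6*4^2*3
= 1024 + 864
= 1888

1888


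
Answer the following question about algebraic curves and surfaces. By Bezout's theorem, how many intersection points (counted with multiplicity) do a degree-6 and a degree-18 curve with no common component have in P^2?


Bezout's theorem states the intersection count equals the product of degrees.
Intersection count = 6 * 18 = 108

108


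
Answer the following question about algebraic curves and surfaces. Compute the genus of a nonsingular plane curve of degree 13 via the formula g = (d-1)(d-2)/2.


Using the genus formula for smooth plane curves:
g = (d-1)(d-2)/2
g = (13-1)(13-2)/2
g = 12*11/2
g = 132/2 = 66

66


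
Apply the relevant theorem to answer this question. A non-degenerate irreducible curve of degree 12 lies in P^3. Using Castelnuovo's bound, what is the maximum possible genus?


Castelnuovo's bound: write d - 1 = m(r-1) + epsilon with 0 <= epsilon < r-1.
d - 1 = 12 - 1 = 11
r - 1 = 3 - 1 = 2
11 = 5*2 + 1, so m = 5, epsilon = 1
pi(d, r) = m(m-1)(r-1)/2 + m*epsilon
= 5*4*2/2 + 5*1
= 40/2 + 5
= 20 + 5 = 25

25


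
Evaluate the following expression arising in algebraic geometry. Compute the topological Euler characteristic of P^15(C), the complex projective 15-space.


The complex projective space P^15 has one cell in each even real dimension 0, 2, ..., 30.
The cohomology groups are H^{2k}(P^15) = Z for k = 0,...,15, and 0 otherwise.
Euler characteristic = sum of Betti numbers = 1 per even-dimensional cohomology group.
chi(P^15) = 15 + 1 = 16

16


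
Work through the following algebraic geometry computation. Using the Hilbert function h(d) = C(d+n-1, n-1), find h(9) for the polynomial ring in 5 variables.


The Hilbert function for the polynomial ring in 5 variables is:
h(d) = C(d+n-1, n-1)
h(9) = C(9+5-1, 5-1) = C(13, 4)
= 13! / (4! * 9!)
= 715

715


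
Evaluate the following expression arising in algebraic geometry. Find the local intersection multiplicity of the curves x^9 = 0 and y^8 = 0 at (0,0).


The intersection multiplicity of V(x^a) and V(y^b) at the origin is:
I(O; V(x^9), V(y^8)) = dim_k(k[x,y]/(x^9, y^8))
A basis for k[x,y]/(x^9, y^8) is the set of monomials x^i * y^j
where 0 <= i < 9 and 0 <= j < 8.
The number of such monomials is 9 * 8 = 72

72


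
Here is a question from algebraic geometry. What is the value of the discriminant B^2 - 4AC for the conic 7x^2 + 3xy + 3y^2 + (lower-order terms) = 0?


The discriminant of a conic Ax^2 + Bxy + Cy^2 + ... = 0 is B^2 - 4AC.
B^2 = 3^2 = 9
4AC = 4*7*3 = 84
Discriminant = 9 - 84 = -75

-75


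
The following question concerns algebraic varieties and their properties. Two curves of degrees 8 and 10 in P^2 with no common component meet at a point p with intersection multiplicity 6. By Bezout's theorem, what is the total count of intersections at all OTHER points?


By Bezout's theorem, the total intersection number is d1 * d2.
Total = 8 * 10 = 80
Intersection multiplicity at p = 6
Remaining intersections = 80 - 6 = 74

74


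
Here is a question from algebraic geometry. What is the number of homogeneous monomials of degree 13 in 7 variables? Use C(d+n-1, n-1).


The number of degree-13 monomials in 7 variables is C(d+n-1, n-1).
= C(13+7-1, 7-1) = C(19, 6)
= 27132

27132


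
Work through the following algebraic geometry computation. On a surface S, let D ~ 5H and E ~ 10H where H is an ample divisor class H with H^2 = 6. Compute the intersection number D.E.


Using bilinearity of the intersection pairing on a surface S:
(aH).(bH) = ab * (H.H)
We have H^2 = 6.
D.E = (5H).(10H) = 5*10*6
= 50*6
= 300

300


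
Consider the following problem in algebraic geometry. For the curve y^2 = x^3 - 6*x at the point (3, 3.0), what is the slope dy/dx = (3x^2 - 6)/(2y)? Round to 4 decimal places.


Using implicit differentiation of y^2 = x^3 - 6*x:
2y * dy/dx = 3x^2 - 6
dy/dx = (3x^2 - 6)/(2y)
Numerator: 3*3^2 - 6 = 21
Denominator: 2*3.0 = 6.0
dy/dx = 21/6.0 = 3.5000

3.5000


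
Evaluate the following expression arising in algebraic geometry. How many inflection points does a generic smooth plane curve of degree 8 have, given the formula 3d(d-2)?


For a general smooth plane curve C of degree d, the inflection points are
the intersection of C with its Hessian curve, which has degree 3(d-2).
By Bezout, the total intersection number is d * 3(d-2) = 8 * 18 = 144.
For a general curve every flex is ordinary, so each contributes
multiplicity 1 to C·Hess(C), and the number of distinct inflection
points is 3d(d-2).
Inflection points = 3*8*(8-2) = 3*8*6 = 144

144


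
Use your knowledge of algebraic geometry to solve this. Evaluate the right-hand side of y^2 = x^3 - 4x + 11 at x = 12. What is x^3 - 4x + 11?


Compute x^3 - 4x + 11 at x = 12:
x^3 = 12^3 = 1728
(-4)*x = (-4)*12 = -48
Sum: 1728 - 48 + 11 = 1691

1691


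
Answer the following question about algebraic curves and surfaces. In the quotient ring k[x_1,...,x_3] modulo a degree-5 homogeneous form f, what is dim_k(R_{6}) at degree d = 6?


For R = k[x_1,...,x_n]/(f) with f homogeneous of degree e:
The Hilbert series is (1 - t^e)/(1 - t)^n.
So h(d) = C(d+n-1, n-1) - C(d-e+n-1, n-1) for d >= e.
With n=3, e=5, d=6:
C(6+3-1, 3-1) = C(8, 2) = 28
C(6-5+3-1, 3-1) = C(3, 2) = 3
h(6) = 28 - 3 = 25

25


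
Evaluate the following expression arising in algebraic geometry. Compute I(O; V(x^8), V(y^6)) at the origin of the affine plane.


The intersection multiplicity of V(x^a) and V(y^b) at the origin is:
I(O; V(x^8), V(y^6)) = dim_k(k[x,y]/(x^8, y^6))
A basis for k[x,y]/(x^8, y^6) is the set of monomials x^i * y^j
where 0 <= i < 8 and 0 <= j < 6.
The number of such monomials is 8 * 6 = 48

48


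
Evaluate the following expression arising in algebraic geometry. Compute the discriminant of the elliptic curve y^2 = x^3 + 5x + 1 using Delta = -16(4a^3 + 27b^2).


Compute each component:
4a^3 = 4*5^3 = 4*125 = 500
27b^2 = 27*1^2 = 27*1 = 27
4a^3 + 27b^2 = 500 + 27 = 527
Delta = -16*527 = -8432

-8432


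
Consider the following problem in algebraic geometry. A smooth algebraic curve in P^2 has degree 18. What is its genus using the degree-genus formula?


Using the genus formula for smooth plane curves:
g = (d-1)(d-2)/2
g = (18-1)(18-2)/2
g = 17*16/2
g = 272/2 = 136

136


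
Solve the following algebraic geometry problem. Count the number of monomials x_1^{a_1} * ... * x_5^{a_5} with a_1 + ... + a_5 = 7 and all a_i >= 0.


The number of degree-7 monomials in 5 variables is C(d+n-1, n-1).
= C(7+5-1, 5-1) = C(11, 4)
= 330

330


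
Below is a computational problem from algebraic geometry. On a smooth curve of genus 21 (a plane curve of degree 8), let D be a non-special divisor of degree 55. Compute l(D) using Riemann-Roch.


First, compute the genus of a smooth plane curve of degree 8:
g = (d-1)(d-2)/2 = (8-1)(8-2)/2 = 21
For a non-special divisor D (i.e., h^1(D) = 0), Riemann-Roch gives:
l(D) = deg(D) - g + 1
Since deg(D) = 55 >= 2g - 1 = 41, D is non-special.
l(D) = 55 - 21 + 1 = 35

35


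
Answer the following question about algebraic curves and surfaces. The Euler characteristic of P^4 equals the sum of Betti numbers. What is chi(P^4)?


The complex projective space P^4 has one cell in each even real dimension 0, 2, ..., 8.
The cohomology groups are H^{2k}(P^4) = Z for k = 0,...,4, and 0 otherwise.
Euler characteristic = sum of Betti numbers = 1 per even-dimensional cohomology group.
chi(P^4) = 4 + 1 = 5

5


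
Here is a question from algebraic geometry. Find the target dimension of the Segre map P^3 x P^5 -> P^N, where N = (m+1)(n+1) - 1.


The Segre embedding maps P^m x P^n into P^N via
all products of coordinates from each factor.
N = (m+1)(n+1) - 1
N = (3+1)(5+1) - 1
N = 4*6 - 1
N = 24 - 1 = 23

23


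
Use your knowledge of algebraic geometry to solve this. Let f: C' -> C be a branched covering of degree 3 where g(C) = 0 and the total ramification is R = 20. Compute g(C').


Riemann-Hurwitz formula: 2g' - 2 = d(2g - 2) + R
Given: d = 3, g = 0, R = 20
2g' - 2 = 3*(2*0 - 2) + 20
2g' - 2 = 3*(-2) + 20
2g' - 2 = -6 + 20 = 14
2g' = 16
g' = 8

8


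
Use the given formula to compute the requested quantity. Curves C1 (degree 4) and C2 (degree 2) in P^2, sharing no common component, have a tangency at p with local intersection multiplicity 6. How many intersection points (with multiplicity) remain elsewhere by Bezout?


By Bezout's theorem, the total intersection number is d1 * d2.
Total = 4 * 2 = 8
Intersection multiplicity at p = 6
Remaining intersections = 8 - 6 = 2

2


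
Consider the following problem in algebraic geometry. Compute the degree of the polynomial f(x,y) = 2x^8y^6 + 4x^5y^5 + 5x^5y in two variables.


Examine each term for its total degree (sum of exponents).
  Term '2x^8y^6' has total degree 8+6 = 14.
  Term '4x^5y^5' has total degree 5+5 = 10.
  Term '5x^5y' has total degree 5+1 = 6.
The maximum total degree among all terms is 14.

14


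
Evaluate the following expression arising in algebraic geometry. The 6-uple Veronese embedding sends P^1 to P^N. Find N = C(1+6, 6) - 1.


The Veronese embedding v_d: P^n -> P^N maps each point to all
degree-d monomials in n+1 homogeneous coordinates.
N = C(n+d, d) - 1
N = C(1+6, 6) - 1
N = C(7, 6) - 1
C(7, 6) = 7
N = 7 - 1 = 6

6


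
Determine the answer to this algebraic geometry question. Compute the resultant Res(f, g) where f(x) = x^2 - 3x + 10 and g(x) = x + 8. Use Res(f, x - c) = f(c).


For Res(f, x - c), we evaluate f at x = c.
f(-8) = (-8)^2 - 3*(-8) + 10
= 64 + 24 + 10
= 88 + 10 = 98
Res(f, g) = 98

98


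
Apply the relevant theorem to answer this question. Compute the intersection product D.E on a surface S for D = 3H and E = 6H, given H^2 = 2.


Using bilinearity of the intersection pairing on a surface S:
(aH).(bH) = ab * (H.H)
We have H^2 = 2.
D.E = (3H).(6H) = 3*6*2
= 18*2
= 36

36


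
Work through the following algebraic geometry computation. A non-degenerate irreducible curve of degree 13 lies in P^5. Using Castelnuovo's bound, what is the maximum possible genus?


Castelnuovo's bound: write d - 1 = m(r-1) + epsilon with 0 <= epsilon < r-1.
d - 1 = 13 - 1 = 12
r - 1 = 5 - 1 = 4
12 = 3*4 + 0, so m = 3, epsilon = 0
pi(d, r) = m(m-1)(r-1)/2 + m*epsilon
= 3*2*4/2 + 3*0
= 24/2 + 0
= 12 + 0 = 12

12


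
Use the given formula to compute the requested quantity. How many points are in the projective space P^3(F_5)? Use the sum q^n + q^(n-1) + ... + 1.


P^3(F_5) has (q^(n+1) - 1)/(q - 1) points.
= 5^3 + 5^2 + 5^1 + 5^0
= 125 + 25 + 5 + 1
= 156

156


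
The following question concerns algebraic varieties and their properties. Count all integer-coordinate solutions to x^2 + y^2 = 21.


Systematically check integer values of x where x^2 <= 21.
For each valid x, check if 21 - x^2 is a perfect square.
Total integer solutions found: 0

0


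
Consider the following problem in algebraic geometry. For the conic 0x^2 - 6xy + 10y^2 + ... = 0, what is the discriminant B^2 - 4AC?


The discriminant of a conic Ax^2 + Bxy + Cy^2 + ... = 0 is B^2 - 4AC.
B^2 = (-6)^2 = 36
4AC = 4*0*10 = 0
Discriminant = 36 + 0 = 36

36


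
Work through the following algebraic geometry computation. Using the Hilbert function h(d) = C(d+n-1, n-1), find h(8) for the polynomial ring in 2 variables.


The Hilbert function for the polynomial ring in 2 variables is:
h(d) = C(d+n-1, n-1)
h(8) = C(8+2-1, 2-1) = C(9, 1)
= 9! / (1! * 8!)
= 9

9


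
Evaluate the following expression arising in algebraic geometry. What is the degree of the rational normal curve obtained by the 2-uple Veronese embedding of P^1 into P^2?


The rational normal curve in P^2 is the image of P^1 under the 2-uple Veronese.
A general hyperplane in P^2 pulls back to a degree-2 form on P^1, which has 2 zeros,
so the curve meets a general hyperplane in 2 points. Degree = 2.

2


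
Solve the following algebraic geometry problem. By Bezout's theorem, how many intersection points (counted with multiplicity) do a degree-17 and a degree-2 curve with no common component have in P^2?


Bezout's theorem states the intersection count equals the product of degrees.
Intersection count = 17 * 2 = 34

34


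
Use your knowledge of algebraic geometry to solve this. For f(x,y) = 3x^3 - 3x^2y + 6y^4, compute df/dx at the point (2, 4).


df/dx = 3*3*x^2 + 2*(-3)*x^1*y
At (2,4): 3*3*2^2 + 2*(-3)*2^1*4
= 36 - 48
= -12

-12


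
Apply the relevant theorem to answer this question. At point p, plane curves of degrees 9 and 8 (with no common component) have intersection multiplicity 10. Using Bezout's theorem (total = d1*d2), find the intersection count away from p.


By Bezout's theorem, the total intersection number is d1 * d2.
Total = 9 * 8 = 72
Intersection multiplicity at p = 10
Remaining intersections = 72 - 10 = 62

62


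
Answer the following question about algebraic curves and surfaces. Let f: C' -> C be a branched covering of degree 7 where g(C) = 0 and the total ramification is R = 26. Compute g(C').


Riemann-Hurwitz formula: 2g' - 2 = d(2g - 2) + R
Given: d = 7, g = 0, R = 26
2g' - 2 = 7*(2*0 - 2) + 26
2g' - 2 = 7*(-2) + 26
2g' - 2 = -14 + 26 = 12
2g' = 14
g' = 7

7


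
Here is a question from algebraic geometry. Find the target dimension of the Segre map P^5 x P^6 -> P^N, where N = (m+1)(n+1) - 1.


The Segre embedding maps P^m x P^n into P^N via
all products of coordinates from each factor.
N = (m+1)(n+1) - 1
N = (5+1)(6+1) - 1
N = 6*7 - 1
N = 42 - 1 = 41

41


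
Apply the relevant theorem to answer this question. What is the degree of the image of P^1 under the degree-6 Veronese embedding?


The Veronese variety v_6(P^1) has degree d^r.
d^r = 6^1 = 6

6


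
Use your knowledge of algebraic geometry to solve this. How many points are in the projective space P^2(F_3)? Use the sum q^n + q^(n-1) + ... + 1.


P^2(F_3) has (q^(n+1) - 1)/(q - 1) points.
= 3^2 + 3^1 + 3^0
= 9 + 3 + 1
= 13

13


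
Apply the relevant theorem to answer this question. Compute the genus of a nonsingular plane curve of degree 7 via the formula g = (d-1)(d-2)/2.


Using the genus formula for smooth plane curves:
g = (d-1)(d-2)/2
g = (7-1)(7-2)/2
g = 6*5/2
g = 30/2 = 15

15


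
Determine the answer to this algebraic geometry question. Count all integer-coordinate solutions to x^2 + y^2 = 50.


Systematically check integer values of x where x^2 <= 50.
For each valid x, check if 50 - x^2 is a perfect square.
x=1: 50 - 1 = 49, sqrt = 7 (valid)
x=5: 50 - 25 = 25, sqrt = 5 (valid)
x=7: 50 - 49 = 1, sqrt = 1 (valid)
Total integer solutions found: 12

12


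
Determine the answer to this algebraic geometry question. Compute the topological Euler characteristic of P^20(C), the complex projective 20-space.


The complex projective space P^20 has one cell in each even real dimension 0, 2, ..., 40.
The cohomology groups are H^{2k}(P^20) = Z for k = 0,...,20, and 0 otherwise.
Euler characteristic = sum of Betti numbers = 1 per even-dimensional cohomology group.
chi(P^20) = 20 + 1 = 21

21


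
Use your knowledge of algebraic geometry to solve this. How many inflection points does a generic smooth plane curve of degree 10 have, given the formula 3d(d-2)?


For a general smooth plane curve C of degree d, the inflection points are
the intersection of C with its Hessian curve, which has degree 3(d-2).
By Bezout, the total intersection number is d * 3(d-2) = 10 * 24 = 240.
For a general curve every flex is ordinary, so each contributes
multiplicity 1 to C·Hess(C), and the number of distinct inflection
points is 3d(d-2).
Inflection points = 3*10*(10-2) = 3*10*8 = 240

240


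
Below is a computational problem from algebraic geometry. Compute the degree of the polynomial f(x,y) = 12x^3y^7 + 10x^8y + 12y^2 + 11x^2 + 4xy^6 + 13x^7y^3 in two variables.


Examine each term for its total degree (sum of exponents).
  Term '12x^3y^7' has total degree 3+7 = 10.
  Term '10x^8y' has total degree 8+1 = 9.
  Term '12y^2' has total degree 0+2 = 2.
  Term '11x^2' has total degree 2+0 = 2.
  Term '4xy^6' has total degree 1+6 = 7.
  Term '13x^7y^3' has total degree 7+3 = 10.
The maximum total degree among all terms is 10.

10


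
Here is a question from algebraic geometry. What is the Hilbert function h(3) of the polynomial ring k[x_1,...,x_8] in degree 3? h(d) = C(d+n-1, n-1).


The Hilbert function for the polynomial ring in 8 variables is:
h(d) = C(d+n-1, n-1)
h(3) = C(3+8-1, 8-1) = C(10, 7)
= 10! / (7! * 3!)
= 120

120


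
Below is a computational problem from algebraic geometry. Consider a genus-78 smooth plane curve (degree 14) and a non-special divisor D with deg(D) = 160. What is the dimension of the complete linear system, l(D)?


First, compute the genus of a smooth plane curve of degree 14:
g = (d-1)(d-2)/2 = (14-1)(14-2)/2 = 78
For a non-special divisor D (i.e., h^1(D) = 0), Riemann-Roch gives:
l(D) = deg(D) - g + 1
Since deg(D) = 160 >= 2g - 1 = 155, D is non-special.
l(D) = 160 - 78 + 1 = 83

83


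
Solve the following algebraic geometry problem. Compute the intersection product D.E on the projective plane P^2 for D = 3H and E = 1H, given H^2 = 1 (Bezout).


Using bilinearity of the intersection pairing on the projective plane P^2:
(aH).(bH) = ab * (H.H)
We have H^2 = 1 (Bezout).
D.E = (3H).(1H) = 3*1*1
= 3*1
= 3

3


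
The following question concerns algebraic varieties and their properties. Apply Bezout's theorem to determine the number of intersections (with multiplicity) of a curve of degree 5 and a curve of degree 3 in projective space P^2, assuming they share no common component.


Bezout's theorem states the intersection count equals the product of degrees.
Intersection count = 5 * 3 = 15

15


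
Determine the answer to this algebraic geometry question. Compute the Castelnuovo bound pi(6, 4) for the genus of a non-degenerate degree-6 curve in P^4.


Castelnuovo's bound: write d - 1 = m(r-1) + epsilon with 0 <= epsilon < r-1.
d - 1 = 6 - 1 = 5
r - 1 = 4 - 1 = 3
5 = 1*3 + 2, so m = 1, epsilon = 2
pi(d, r) = m(m-1)(r-1)/2 + m*epsilon
= 1*0*3/2 + 1*2
= 0/2 + 2
= 0 + 2 = 2

2


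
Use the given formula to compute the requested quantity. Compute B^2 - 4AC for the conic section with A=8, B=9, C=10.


The discriminant of a conic Ax^2 + Bxy + Cy^2 + ... = 0 is B^2 - 4AC.
B^2 = 9^2 = 81
4AC = 4*8*10 = 320
Discriminant = 81 - 320 = -239

-239


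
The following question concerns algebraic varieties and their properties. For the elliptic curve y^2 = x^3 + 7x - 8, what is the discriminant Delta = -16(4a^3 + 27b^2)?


Compute each component:
4a^3 = 4*7^3 = 4*343 = 1372
27b^2 = 27*(-8)^2 = 27*64 = 1728
4a^3 + 27b^2 = 1372 + 1728 = 3100
Delta = -16*3100 = -49600

-49600


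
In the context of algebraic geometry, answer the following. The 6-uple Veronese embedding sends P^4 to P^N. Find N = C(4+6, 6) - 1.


The Veronese embedding v_d: P^n -> P^N maps each point to all
degree-d monomials in n+1 homogeneous coordinates.
N = C(n+d, d) - 1
N = C(4+6, 6) - 1
N = C(10, 6) - 1
C(10, 6) = 210
N = 210 - 1 = 209

209


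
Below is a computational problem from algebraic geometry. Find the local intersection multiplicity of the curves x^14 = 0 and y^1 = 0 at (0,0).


The intersection multiplicity of V(x^a) and V(y^b) at the origin is:
I(O; V(x^14), V(y^1)) = dim_k(k[x,y]/(x^14, y^1))
A basis for k[x,y]/(x^14, y^1) is the set of monomials x^i * y^j
where 0 <= i < 14 and 0 <= j < 1.
The number of such monomials is 14 * 1 = 14

14


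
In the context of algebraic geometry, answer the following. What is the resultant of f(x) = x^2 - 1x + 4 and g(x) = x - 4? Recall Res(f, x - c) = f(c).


For Res(f, x - c), we evaluate f at x = c.
f(4) = 4^2 - 1*4 + 4
= 16 - 4 + 4
= 12 + 4 = 16
Res(f, g) = 16

16


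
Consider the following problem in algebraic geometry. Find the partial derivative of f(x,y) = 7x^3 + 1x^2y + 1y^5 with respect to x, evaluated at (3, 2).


df/dx = 3*7*x^2 + 2*1*x^1*y
At (3,2): 3*7*3^2 + 2*1*3^1*2
= 189 + 12
= 201

201


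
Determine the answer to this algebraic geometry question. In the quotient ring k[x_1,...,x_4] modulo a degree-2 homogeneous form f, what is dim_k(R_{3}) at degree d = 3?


For R = k[x_1,...,x_n]/(f) with f homogeneous of degree e:
The Hilbert series is (1 - t^e)/(1 - t)^n.
So h(d) = C(d+n-1, n-1) - C(d-e+n-1, n-1) for d >= e.
With n=4, e=2, d=3:
C(3+4-1, 4-1) = C(6, 3) = 20
C(3-2+4-1, 4-1) = C(4, 3) = 4
h(3) = 20 - 4 = 16

16


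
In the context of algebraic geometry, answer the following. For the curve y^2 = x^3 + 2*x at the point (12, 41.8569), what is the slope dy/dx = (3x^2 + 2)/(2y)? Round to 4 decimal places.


Using implicit differentiation of y^2 = x^3 + 2*x:
2y * dy/dx = 3x^2 + 2
dy/dx = (3x^2 + 2)/(2y)
Numerator: 3*12^2 + 2 = 434
Denominator: 2*41.8569 = 83.7138
dy/dx = 434/83.7138 = 5.1843

5.1843


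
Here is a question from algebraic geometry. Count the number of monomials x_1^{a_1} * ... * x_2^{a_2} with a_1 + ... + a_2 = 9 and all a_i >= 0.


The number of degree-9 monomials in 2 variables is C(d+n-1, n-1).
= C(9+2-1, 2-1) = C(10, 1)
= 10

10


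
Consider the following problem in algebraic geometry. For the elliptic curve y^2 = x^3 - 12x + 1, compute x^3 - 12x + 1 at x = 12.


Compute x^3 - 12x + 1 at x = 12:
x^3 = 12^3 = 1728
(-12)*x = (-12)*12 = -144
Sum: 1728 - 144 + 1 = 1585

1585


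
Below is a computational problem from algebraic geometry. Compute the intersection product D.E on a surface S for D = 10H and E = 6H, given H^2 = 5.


Using bilinearity of the intersection pairing on a surface S:
(aH).(bH) = ab * (H.H)
We have H^2 = 5.
D.E = (10H).(6H) = 10*6*5
= 60*5
= 300

300


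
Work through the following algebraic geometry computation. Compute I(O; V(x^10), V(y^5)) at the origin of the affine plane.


The intersection multiplicity of V(x^a) and V(y^b) at the origin is:
I(O; V(x^10), V(y^5)) = dim_k(k[x,y]/(x^10, y^5))
A basis for k[x,y]/(x^10, y^5) is the set of monomials x^i * y^j
where 0 <= i < 10 and 0 <= j < 5.
The number of such monomials is 10 * 5 = 50

50


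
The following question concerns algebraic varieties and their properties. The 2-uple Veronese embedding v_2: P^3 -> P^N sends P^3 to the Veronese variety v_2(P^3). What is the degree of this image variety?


The Veronese variety v_2(P^3) has degree d^r.
d^r = 2^3 = 8

8


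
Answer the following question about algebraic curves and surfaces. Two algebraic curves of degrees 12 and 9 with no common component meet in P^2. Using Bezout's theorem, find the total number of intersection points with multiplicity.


Bezout's theorem states the intersection count equals the product of degrees.
Intersection count = 12 * 9 = 108

108


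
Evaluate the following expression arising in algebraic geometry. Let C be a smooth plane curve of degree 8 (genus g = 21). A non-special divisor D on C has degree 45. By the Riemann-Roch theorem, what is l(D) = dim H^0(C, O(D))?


First, compute the genus of a smooth plane curve of degree 8:
g = (d-1)(d-2)/2 = (8-1)(8-2)/2 = 21
For a non-special divisor D (i.e., h^1(D) = 0), Riemann-Roch gives:
l(D) = deg(D) - g + 1
Since deg(D) = 45 >= 2g - 1 = 41, D is non-special.
l(D) = 45 - 21 + 1 = 25

25


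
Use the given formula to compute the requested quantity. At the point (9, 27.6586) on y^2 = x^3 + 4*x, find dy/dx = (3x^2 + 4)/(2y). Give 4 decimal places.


Using implicit differentiation of y^2 = x^3 + 4*x:
2y * dy/dx = 3x^2 + 4
dy/dx = (3x^2 + 4)/(2y)
Numerator: 3*9^2 + 4 = 247
Denominator: 2*27.6586 = 55.3172
dy/dx = 247/55.3172 = 4.4652

4.4652


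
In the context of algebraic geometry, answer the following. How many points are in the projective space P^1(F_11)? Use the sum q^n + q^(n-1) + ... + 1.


P^1(F_11) has (q^(n+1) - 1)/(q - 1) points.
= 11^1 + 11^0
= 11 + 1
= 12

12


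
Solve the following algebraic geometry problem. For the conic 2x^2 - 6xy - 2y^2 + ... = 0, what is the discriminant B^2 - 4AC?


The discriminant of a conic Ax^2 + Bxy + Cy^2 + ... = 0 is B^2 - 4AC.
B^2 = (-6)^2 = 36
4AC = 4*2*(-2) = -16
Discriminant = 36 + 16 = 52

52


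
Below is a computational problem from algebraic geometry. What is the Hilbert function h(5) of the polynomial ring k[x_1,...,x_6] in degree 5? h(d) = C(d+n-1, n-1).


The Hilbert function for the polynomial ring in 6 variables is:
h(d) = C(d+n-1, n-1)
h(5) = C(5+6-1, 6-1) = C(10, 5)
= 10! / (5! * 5!)
= 252

252


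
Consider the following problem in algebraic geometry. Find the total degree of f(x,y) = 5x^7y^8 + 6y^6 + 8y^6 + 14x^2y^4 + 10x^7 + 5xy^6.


Examine each term for its total degree (sum of exponents).
  Term '5x^7y^8' has total degree 7+8 = 15.
  Term '6y^6' has total degree 0+6 = 6.
  Term '8y^6' has total degree 0+6 = 6.
  Term '14x^2y^4' has total degree 2+4 = 6.
  Term '10x^7' has total degree 7+0 = 7.
  Term '5xy^6' has total degree 1+6 = 7.
The maximum total degree among all terms is 15.

15


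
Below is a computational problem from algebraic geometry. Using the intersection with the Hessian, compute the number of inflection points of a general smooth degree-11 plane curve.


For a general smooth plane curve C of degree d, the inflection points are
the intersection of C with its Hessian curve, which has degree 3(d-2).
By Bezout, the total intersection number is d * 3(d-2) = 11 * 27 = 297.
For a general curve every flex is ordinary, so each contributes
multiplicity 1 to C·Hess(C), and the number of distinct inflection
points is 3d(d-2).
Inflection points = 3*11*(11-2) = 3*11*9 = 297

297


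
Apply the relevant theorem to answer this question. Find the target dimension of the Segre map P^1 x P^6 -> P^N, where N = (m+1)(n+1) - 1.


The Segre embedding maps P^m x P^n into P^N via
all products of coordinates from each factor.
N = (m+1)(n+1) - 1
N = (1+1)(6+1) - 1
N = 2*7 - 1
N = 14 - 1 = 13

13


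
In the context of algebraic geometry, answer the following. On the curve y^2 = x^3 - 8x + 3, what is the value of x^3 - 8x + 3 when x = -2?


Compute x^3 - 8x + 3 at x = -2:
x^3 = (-2)^3 = -8
(-8)*x = (-8)*(-2) = 16
Sum: -8 + 16 + 3 = 11

11


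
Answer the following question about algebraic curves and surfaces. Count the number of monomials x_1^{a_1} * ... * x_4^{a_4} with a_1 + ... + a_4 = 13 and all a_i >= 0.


The number of degree-13 monomials in 4 variables is C(d+n-1, n-1).
= C(13+4-1, 4-1) = C(16, 3)
= 560

560


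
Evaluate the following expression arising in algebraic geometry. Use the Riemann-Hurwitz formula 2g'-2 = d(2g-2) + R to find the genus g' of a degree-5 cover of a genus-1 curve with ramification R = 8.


Riemann-Hurwitz formula: 2g' - 2 = d(2g - 2) + R
Given: d = 5, g = 1, R = 8
2g' - 2 = 5*(2*1 - 2) + 8
2g' - 2 = 5*0 + 8
2g' - 2 = 0 + 8 = 8
2g' = 10
g' = 5

5


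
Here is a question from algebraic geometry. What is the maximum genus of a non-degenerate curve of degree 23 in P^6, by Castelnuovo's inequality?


Castelnuovo's bound: write d - 1 = m(r-1) + epsilon with 0 <= epsilon < r-1.
d - 1 = 23 - 1 = 22
r - 1 = 6 - 1 = 5
22 = 4*5 + 2, so m = 4, epsilon = 2
pi(d, r) = m(m-1)(r-1)/2 + m*epsilon
= 4*3*5/2 + 4*2
= 60/2 + 8
= 30 + 8 = 38

38


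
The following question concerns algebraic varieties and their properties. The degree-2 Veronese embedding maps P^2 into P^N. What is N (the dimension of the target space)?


The Veronese embedding v_d: P^n -> P^N maps each point to all
degree-d monomials in n+1 homogeneous coordinates.
N = C(n+d, d) - 1
N = C(2+2, 2) - 1
N = C(4, 2) - 1
C(4, 2) = 6
N = 6 - 1 = 5

5


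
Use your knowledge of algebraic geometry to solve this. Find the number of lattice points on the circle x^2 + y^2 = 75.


Systematically check integer values of x where x^2 <= 75.
For each valid x, check if 75 - x^2 is a perfect square.
Total integer solutions found: 0

0


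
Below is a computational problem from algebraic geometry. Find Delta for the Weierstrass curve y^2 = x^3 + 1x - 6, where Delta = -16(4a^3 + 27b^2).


Compute each component:
4a^3 = 4*1^3 = 4*1 = 4
27b^2 = 27*(-6)^2 = 27*36 = 972
4a^3 + 27b^2 = 4 + 972 = 976
Delta = -16*976 = -15616

-15616


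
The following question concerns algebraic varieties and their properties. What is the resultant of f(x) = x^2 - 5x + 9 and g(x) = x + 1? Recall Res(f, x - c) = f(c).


For Res(f, x - c), we evaluate f at x = c.
f(-1) = (-1)^2 - 5*(-1) + 9
= 1 + 5 + 9
= 6 + 9 = 15
Res(f, g) = 15

15


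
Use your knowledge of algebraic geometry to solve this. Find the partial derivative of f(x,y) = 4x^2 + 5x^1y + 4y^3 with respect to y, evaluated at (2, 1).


df/dy = 5*x^1 + 3*4*y^2
At (2,1): 5*2^1 + 3*4*1^2
= 10 + 12
= 22

22


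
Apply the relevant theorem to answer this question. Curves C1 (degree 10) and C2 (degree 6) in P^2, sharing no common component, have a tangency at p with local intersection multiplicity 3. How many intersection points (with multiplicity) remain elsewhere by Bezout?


By Bezout's theorem, the total intersection number is d1 * d2.
Total = 10 * 6 = 60
Intersection multiplicity at p = 3
Remaining intersections = 60 - 3 = 57

57


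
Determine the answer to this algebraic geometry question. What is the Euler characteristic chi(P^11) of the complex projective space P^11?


The complex projective space P^11 has one cell in each even real dimension 0, 2, ..., 22.
The cohomology groups are H^{2k}(P^11) = Z for k = 0,...,11, and 0 otherwise.
Euler characteristic = sum of Betti numbers = 1 per even-dimensional cohomology group.
chi(P^11) = 11 + 1 = 12

12


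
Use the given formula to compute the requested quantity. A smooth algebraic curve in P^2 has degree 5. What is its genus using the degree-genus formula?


Using the genus formula for smooth plane curves:
g = (d-1)(d-2)/2
g = (5-1)(5-2)/2
g = 4*3/2
g = 12/2 = 6

6


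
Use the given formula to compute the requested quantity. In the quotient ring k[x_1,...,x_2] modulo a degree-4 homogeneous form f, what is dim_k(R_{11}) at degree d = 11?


For R = k[x_1,...,x_n]/(f) with f homogeneous of degree e:
The Hilbert series is (1 - t^e)/(1 - t)^n.
So h(d) = C(d+n-1, n-1) - C(d-e+n-1, n-1) for d >= e.
With n=2, e=4, d=11:
C(11+2-1, 2-1) = C(12, 1) = 12
C(11-4+2-1, 2-1) = C(8, 1) = 8
h(11) = 12 - 8 = 4

4


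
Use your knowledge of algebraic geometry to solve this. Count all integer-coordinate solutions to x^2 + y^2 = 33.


Systematically check integer values of x where x^2 <= 33.
For each valid x, check if 33 - x^2 is a perfect square.
Total integer solutions found: 0

0


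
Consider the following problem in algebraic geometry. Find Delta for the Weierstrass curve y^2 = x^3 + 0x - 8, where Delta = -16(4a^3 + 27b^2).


Compute each component:
4a^3 = 4*0^3 = 4*0 = 0
27b^2 = 27*(-8)^2 = 27*64 = 1728
4a^3 + 27b^2 = 0 + 1728 = 1728
Delta = -16*1728 = -27648

-27648


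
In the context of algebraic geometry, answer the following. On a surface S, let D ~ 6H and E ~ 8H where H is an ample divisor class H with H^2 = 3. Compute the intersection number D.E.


Using bilinearity of the intersection pairing on a surface S:
(aH).(bH) = ab * (H.H)
We have H^2 = 3.
D.E = (6H).(8H) = 6*8*3
= 48*3
= 144

144


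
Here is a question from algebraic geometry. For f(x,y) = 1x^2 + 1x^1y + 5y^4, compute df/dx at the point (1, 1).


df/dx = 2*1*x^1 + 1*1*x^0*y
At (1,1): 2*1*1^1 + 1*1*1^0*1
= 2 + 1
= 3

3


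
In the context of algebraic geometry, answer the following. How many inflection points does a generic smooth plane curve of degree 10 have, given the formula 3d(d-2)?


For a general smooth plane curve C of degree d, the inflection points are
the intersection of C with its Hessian curve, which has degree 3(d-2).
By Bezout, the total intersection number is d * 3(d-2) = 10 * 24 = 240.
For a general curve every flex is ordinary, so each contributes
multiplicity 1 to C·Hess(C), and the number of distinct inflection
points is 3d(d-2).
Inflection points = 3*10*(10-2) = 3*10*8 = 240

240


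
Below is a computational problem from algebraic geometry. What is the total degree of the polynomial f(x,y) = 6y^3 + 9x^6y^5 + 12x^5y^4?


Examine each term for its total degree (sum of exponents).
  Term '6y^3' has total degree 0+3 = 3.
  Term '9x^6y^5' has total degree 6+5 = 11.
  Term '12x^5y^4' has total degree 5+4 = 9.
The maximum total degree among all terms is 11.

11


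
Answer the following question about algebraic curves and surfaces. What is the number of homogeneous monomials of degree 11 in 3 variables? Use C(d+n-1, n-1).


The number of degree-11 monomials in 3 variables is C(d+n-1, n-1).
= C(11+3-1, 3-1) = C(13, 2)
= 78

78


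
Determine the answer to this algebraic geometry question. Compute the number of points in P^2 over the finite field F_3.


P^2(F_3) has (q^(n+1) - 1)/(q - 1) points.
= 3^2 + 3^1 + 3^0
= 9 + 3 + 1
= 13

13


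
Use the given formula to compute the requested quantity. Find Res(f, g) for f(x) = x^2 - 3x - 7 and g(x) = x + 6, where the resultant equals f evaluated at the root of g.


For Res(f, x - c), we evaluate f at x = c.
f(-6) = (-6)^2 - 3*(-6) - 7
= 36 + 18 - 7
= 54 - 7 = 47
Res(f, g) = 47

47


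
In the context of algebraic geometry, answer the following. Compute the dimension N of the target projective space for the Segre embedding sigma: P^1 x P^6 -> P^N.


The Segre embedding maps P^m x P^n into P^N via
all products of coordinates from each factor.
N = (m+1)(n+1) - 1
N = (1+1)(6+1) - 1
N = 2*7 - 1
N = 14 - 1 = 13

13


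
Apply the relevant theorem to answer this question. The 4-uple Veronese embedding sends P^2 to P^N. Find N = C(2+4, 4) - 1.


The Veronese embedding v_d: P^n -> P^N maps each point to all
degree-d monomials in n+1 homogeneous coordinates.
N = C(n+d, d) - 1
N = C(2+4, 4) - 1
N = C(6, 4) - 1
C(6, 4) = 15
N = 15 - 1 = 14

14


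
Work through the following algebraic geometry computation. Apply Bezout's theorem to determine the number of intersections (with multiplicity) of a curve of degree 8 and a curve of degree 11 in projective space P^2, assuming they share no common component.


Bezout's theorem states the intersection count equals the product of degrees.
Intersection count = 8 * 11 = 88

88


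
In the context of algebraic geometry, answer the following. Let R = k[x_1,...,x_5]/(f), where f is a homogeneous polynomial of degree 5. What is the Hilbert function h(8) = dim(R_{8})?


For R = k[x_1,...,x_n]/(f) with f homogeneous of degree e:
The Hilbert series is (1 - t^e)/(1 - t)^n.
So h(d) = C(d+n-1, n-1) - C(d-e+n-1, n-1) for d >= e.
With n=5, e=5, d=8:
C(8+5-1, 5-1) = C(12, 4) = 495
C(8-5+5-1, 5-1) = C(7, 4) = 35
h(8) = 495 - 35 = 460

460


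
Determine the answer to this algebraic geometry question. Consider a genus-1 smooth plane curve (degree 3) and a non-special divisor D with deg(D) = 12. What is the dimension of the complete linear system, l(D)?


First, compute the genus of a smooth plane curve of degree 3:
g = (d-1)(d-2)/2 = (3-1)(3-2)/2 = 1
For a non-special divisor D (i.e., h^1(D) = 0), Riemann-Roch gives:
l(D) = deg(D) - g + 1
Since deg(D) = 12 >= 2g - 1 = 1, D is non-special.
l(D) = 12 - 1 + 1 = 12

12
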